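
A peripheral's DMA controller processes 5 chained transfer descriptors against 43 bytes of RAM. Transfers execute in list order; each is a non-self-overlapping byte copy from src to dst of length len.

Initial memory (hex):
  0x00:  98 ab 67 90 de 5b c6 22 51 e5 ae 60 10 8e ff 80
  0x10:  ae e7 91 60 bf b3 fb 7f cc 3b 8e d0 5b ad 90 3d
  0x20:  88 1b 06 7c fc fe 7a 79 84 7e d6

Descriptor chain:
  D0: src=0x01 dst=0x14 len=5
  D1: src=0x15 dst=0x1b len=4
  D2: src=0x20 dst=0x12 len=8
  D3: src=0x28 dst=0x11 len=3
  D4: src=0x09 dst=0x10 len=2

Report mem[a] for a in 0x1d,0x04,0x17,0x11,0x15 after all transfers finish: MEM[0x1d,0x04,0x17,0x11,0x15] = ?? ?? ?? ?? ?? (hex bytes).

#0 dst[0x14+5] := {0xab,0x67,0x90,0xde,0x5b}
#1 dst[0x1b+4] := {0x67,0x90,0xde,0x5b}
#2 dst[0x12+8] := {0x88,0x1b,0x06,0x7c,0xfc,0xfe,0x7a,0x79}
#3 dst[0x11+3] := {0x84,0x7e,0xd6}
#4 dst[0x10+2] := {0xe5,0xae}
query mem[0x1d]=0xde, mem[0x04]=0xde, mem[0x17]=0xfe, mem[0x11]=0xae, mem[0x15]=0x7c

MEM[0x1d,0x04,0x17,0x11,0x15] = de de fe ae 7c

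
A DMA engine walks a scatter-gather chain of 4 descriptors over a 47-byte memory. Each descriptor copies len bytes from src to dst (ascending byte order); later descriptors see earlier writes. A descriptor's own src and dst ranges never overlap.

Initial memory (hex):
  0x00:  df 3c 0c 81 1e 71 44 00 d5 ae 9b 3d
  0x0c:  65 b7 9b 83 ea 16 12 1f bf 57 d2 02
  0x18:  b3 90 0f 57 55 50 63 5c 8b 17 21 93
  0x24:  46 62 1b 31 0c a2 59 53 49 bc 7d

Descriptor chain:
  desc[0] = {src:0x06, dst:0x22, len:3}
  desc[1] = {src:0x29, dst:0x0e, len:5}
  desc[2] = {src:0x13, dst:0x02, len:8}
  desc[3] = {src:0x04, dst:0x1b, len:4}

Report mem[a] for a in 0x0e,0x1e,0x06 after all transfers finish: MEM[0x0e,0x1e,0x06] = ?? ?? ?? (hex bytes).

MEM[0x0e,0x1e,0x06] = a2 b3 02

  after D0: wrote 3B at 0x22 = 4400d5
  after D1: wrote 5B at 0x0e = a2595349bc
  after D2: wrote 8B at 0x02 = 1fbf57d202b3900f
  after D3: wrote 4B at 0x1b = 57d202b3
query mem[0x0e]=0xa2, mem[0x1e]=0xb3, mem[0x06]=0x02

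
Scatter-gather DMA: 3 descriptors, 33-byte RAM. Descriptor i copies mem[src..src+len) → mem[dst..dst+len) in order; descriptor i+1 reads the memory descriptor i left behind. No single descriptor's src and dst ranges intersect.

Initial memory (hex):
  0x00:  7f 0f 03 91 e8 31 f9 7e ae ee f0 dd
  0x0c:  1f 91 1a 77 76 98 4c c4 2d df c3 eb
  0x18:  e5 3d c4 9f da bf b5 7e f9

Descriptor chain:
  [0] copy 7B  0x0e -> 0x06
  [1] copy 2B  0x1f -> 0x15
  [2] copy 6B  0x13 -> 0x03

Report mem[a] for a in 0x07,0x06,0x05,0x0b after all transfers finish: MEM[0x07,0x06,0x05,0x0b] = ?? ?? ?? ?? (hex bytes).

MEM[0x07,0x06,0x05,0x0b] = eb f9 7e c4

[0] 0x0e->0x06 len=7 : 1a 77 76 98 4c c4 2d
[1] 0x1f->0x15 len=2 : 7e f9
[2] 0x13->0x03 len=6 : c4 2d 7e f9 eb e5
query mem[0x07]=0xeb, mem[0x06]=0xf9, mem[0x05]=0x7e, mem[0x0b]=0xc4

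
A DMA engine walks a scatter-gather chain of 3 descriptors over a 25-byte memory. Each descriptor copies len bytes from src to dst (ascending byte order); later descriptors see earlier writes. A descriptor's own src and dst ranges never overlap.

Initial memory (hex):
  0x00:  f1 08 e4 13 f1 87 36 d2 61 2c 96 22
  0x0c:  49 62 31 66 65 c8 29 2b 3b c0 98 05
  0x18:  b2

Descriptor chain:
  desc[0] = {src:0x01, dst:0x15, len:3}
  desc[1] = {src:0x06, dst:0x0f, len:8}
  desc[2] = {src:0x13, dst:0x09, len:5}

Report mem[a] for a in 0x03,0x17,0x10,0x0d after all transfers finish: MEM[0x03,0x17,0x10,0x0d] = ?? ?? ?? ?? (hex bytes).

MEM[0x03,0x17,0x10,0x0d] = 13 13 d2 13

#0 dst[0x15+3] := {0x08,0xe4,0x13}
#1 dst[0x0f+8] := {0x36,0xd2,0x61,0x2c,0x96,0x22,0x49,0x62}
#2 dst[0x09+5] := {0x96,0x22,0x49,0x62,0x13}
query mem[0x03]=0x13, mem[0x17]=0x13, mem[0x10]=0xd2, mem[0x0d]=0x13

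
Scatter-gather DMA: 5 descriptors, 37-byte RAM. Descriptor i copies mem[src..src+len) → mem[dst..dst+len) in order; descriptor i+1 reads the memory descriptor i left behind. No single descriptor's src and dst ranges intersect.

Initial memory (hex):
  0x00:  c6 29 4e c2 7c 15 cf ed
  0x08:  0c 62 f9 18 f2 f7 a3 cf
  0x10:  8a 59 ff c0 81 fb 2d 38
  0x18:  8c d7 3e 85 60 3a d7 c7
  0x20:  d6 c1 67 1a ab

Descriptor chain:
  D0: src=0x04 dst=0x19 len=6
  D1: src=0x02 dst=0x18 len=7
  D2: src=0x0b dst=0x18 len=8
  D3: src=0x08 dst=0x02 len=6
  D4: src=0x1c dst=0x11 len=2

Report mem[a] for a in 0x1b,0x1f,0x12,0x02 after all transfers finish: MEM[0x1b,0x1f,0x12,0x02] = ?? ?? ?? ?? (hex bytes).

  after D0: wrote 6B at 0x19 = 7c15cfed0c62
  after D1: wrote 7B at 0x18 = 4ec27c15cfed0c
  after D2: wrote 8B at 0x18 = 18f2f7a3cf8a59ff
  after D3: wrote 6B at 0x02 = 0c62f918f2f7
  after D4: wrote 2B at 0x11 = cf8a
query mem[0x1b]=0xa3, mem[0x1f]=0xff, mem[0x12]=0x8a, mem[0x02]=0x0c

MEM[0x1b,0x1f,0x12,0x02] = a3 ff 8a 0c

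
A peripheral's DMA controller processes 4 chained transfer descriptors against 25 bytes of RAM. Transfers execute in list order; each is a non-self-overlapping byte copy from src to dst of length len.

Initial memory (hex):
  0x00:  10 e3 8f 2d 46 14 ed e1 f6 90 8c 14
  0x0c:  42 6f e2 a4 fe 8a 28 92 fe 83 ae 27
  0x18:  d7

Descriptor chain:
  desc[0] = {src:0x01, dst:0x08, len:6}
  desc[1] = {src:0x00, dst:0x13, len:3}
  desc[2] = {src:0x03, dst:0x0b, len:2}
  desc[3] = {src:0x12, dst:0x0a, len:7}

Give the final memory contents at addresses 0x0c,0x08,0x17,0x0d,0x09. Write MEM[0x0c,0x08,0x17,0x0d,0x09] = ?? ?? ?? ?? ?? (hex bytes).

MEM[0x0c,0x08,0x17,0x0d,0x09] = e3 e3 27 8f 8f

D0: mem[0x08..0x0d] <- [e3 8f 2d 46 14 ed]
D1: mem[0x13..0x15] <- [10 e3 8f]
D2: mem[0x0b..0x0c] <- [2d 46]
D3: mem[0x0a..0x10] <- [28 10 e3 8f ae 27 d7]
query mem[0x0c]=0xe3, mem[0x08]=0xe3, mem[0x17]=0x27, mem[0x0d]=0x8f, mem[0x09]=0x8f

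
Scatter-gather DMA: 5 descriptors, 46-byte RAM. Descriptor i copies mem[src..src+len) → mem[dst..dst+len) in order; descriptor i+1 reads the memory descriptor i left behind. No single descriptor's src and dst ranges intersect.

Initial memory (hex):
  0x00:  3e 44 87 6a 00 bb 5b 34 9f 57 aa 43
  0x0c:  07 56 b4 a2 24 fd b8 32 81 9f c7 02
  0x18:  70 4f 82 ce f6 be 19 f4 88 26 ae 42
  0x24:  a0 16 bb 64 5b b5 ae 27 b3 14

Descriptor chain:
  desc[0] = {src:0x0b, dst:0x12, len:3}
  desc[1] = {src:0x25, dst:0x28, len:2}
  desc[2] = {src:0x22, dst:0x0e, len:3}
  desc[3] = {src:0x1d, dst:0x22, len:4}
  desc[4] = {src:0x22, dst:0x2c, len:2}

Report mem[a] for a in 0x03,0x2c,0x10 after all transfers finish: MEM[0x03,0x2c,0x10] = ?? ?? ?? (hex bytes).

MEM[0x03,0x2c,0x10] = 6a be a0

[0] 0x0b->0x12 len=3 : 43 07 56
[1] 0x25->0x28 len=2 : 16 bb
[2] 0x22->0x0e len=3 : ae 42 a0
[3] 0x1d->0x22 len=4 : be 19 f4 88
[4] 0x22->0x2c len=2 : be 19
query mem[0x03]=0x6a, mem[0x2c]=0xbe, mem[0x10]=0xa0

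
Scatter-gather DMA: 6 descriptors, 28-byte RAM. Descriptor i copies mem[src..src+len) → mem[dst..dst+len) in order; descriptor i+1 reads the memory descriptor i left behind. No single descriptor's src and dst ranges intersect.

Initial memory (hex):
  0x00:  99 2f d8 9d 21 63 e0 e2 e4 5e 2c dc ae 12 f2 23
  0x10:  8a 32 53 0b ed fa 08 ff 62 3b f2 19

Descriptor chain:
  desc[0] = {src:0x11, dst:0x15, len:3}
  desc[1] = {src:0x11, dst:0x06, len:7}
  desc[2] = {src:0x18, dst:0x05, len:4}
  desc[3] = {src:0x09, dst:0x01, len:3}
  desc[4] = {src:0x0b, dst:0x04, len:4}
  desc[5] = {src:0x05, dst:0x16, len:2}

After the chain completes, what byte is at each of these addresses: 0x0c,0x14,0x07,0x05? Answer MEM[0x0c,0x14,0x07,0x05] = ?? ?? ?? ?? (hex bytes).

MEM[0x0c,0x14,0x07,0x05] = 0b ed f2 0b

[0] 0x11->0x15 len=3 : 32 53 0b
[1] 0x11->0x06 len=7 : 32 53 0b ed 32 53 0b
[2] 0x18->0x05 len=4 : 62 3b f2 19
[3] 0x09->0x01 len=3 : ed 32 53
[4] 0x0b->0x04 len=4 : 53 0b 12 f2
[5] 0x05->0x16 len=2 : 0b 12
query mem[0x0c]=0x0b, mem[0x14]=0xed, mem[0x07]=0xf2, mem[0x05]=0x0b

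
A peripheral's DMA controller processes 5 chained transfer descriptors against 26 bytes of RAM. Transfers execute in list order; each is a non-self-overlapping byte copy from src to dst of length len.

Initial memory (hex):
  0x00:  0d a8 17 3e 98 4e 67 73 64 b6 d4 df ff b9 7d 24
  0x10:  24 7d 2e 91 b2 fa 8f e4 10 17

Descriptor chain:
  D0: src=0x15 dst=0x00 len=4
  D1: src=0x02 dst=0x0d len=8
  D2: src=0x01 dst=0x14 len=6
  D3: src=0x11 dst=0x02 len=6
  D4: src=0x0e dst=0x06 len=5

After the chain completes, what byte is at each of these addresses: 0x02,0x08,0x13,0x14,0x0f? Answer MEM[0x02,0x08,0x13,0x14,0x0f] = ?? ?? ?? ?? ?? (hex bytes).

#0 dst[0x00+4] := {0xfa,0x8f,0xe4,0x10}
#1 dst[0x0d+8] := {0xe4,0x10,0x98,0x4e,0x67,0x73,0x64,0xb6}
#2 dst[0x14+6] := {0x8f,0xe4,0x10,0x98,0x4e,0x67}
#3 dst[0x02+6] := {0x67,0x73,0x64,0x8f,0xe4,0x10}
#4 dst[0x06+5] := {0x10,0x98,0x4e,0x67,0x73}
query mem[0x02]=0x67, mem[0x08]=0x4e, mem[0x13]=0x64, mem[0x14]=0x8f, mem[0x0f]=0x98

MEM[0x02,0x08,0x13,0x14,0x0f] = 67 4e 64 8f 98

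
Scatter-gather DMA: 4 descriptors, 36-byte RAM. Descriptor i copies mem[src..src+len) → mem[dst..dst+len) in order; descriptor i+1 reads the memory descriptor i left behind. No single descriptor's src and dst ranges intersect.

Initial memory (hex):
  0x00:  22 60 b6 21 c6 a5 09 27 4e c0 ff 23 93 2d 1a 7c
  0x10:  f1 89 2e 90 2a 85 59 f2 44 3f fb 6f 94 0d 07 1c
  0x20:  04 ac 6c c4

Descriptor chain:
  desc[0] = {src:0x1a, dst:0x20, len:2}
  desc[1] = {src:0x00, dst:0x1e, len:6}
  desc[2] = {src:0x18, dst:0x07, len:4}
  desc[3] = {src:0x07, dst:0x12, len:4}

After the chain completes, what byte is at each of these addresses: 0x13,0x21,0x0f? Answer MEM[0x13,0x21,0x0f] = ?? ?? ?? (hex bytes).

D0: mem[0x20..0x21] <- [fb 6f]
D1: mem[0x1e..0x23] <- [22 60 b6 21 c6 a5]
D2: mem[0x07..0x0a] <- [44 3f fb 6f]
D3: mem[0x12..0x15] <- [44 3f fb 6f]
query mem[0x13]=0x3f, mem[0x21]=0x21, mem[0x0f]=0x7c

MEM[0x13,0x21,0x0f] = 3f 21 7c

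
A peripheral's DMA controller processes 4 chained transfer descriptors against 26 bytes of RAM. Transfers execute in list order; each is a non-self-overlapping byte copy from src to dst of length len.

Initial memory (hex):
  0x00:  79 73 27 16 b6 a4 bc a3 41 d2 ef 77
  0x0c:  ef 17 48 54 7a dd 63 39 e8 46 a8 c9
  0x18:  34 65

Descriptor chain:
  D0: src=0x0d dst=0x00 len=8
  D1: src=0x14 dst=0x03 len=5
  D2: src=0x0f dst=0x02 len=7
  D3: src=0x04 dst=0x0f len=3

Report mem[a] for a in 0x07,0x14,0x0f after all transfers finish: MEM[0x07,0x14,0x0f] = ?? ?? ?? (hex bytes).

#0 dst[0x00+8] := {0x17,0x48,0x54,0x7a,0xdd,0x63,0x39,0xe8}
#1 dst[0x03+5] := {0xe8,0x46,0xa8,0xc9,0x34}
#2 dst[0x02+7] := {0x54,0x7a,0xdd,0x63,0x39,0xe8,0x46}
#3 dst[0x0f+3] := {0xdd,0x63,0x39}
query mem[0x07]=0xe8, mem[0x14]=0xe8, mem[0x0f]=0xdd

MEM[0x07,0x14,0x0f] = e8 e8 dd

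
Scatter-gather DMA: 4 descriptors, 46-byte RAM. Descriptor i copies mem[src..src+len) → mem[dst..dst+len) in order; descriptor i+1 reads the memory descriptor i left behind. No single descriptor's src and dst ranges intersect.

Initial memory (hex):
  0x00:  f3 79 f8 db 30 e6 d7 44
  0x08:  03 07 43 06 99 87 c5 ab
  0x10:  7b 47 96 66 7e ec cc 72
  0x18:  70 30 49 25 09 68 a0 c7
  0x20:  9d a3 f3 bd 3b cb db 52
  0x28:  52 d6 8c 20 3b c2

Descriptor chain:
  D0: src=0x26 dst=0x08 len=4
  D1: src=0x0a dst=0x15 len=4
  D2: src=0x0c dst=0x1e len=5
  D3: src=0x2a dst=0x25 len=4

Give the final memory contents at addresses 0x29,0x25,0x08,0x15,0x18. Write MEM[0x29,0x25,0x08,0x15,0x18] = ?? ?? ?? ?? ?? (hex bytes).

D0: mem[0x08..0x0b] <- [db 52 52 d6]
D1: mem[0x15..0x18] <- [52 d6 99 87]
D2: mem[0x1e..0x22] <- [99 87 c5 ab 7b]
D3: mem[0x25..0x28] <- [8c 20 3b c2]
query mem[0x29]=0xd6, mem[0x25]=0x8c, mem[0x08]=0xdb, mem[0x15]=0x52, mem[0x18]=0x87

MEM[0x29,0x25,0x08,0x15,0x18] = d6 8c db 52 87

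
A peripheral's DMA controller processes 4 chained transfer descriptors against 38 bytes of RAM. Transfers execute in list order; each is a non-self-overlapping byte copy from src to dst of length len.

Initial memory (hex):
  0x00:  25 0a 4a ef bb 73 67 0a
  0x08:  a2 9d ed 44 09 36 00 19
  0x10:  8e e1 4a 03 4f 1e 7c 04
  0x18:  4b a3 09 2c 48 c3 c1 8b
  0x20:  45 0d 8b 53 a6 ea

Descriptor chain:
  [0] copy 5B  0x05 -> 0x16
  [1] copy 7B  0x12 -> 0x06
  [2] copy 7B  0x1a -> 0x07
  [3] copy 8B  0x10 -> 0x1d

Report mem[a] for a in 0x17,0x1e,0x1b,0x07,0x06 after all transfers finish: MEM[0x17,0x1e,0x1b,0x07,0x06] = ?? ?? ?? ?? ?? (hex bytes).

  after D0: wrote 5B at 0x16 = 73670aa29d
  after D1: wrote 7B at 0x06 = 4a034f1e73670a
  after D2: wrote 7B at 0x07 = 9d2c48c3c18b45
  after D3: wrote 8B at 0x1d = 8ee14a034f1e7367
query mem[0x17]=0x67, mem[0x1e]=0xe1, mem[0x1b]=0x2c, mem[0x07]=0x9d, mem[0x06]=0x4a

MEM[0x17,0x1e,0x1b,0x07,0x06] = 67 e1 2c 9d 4a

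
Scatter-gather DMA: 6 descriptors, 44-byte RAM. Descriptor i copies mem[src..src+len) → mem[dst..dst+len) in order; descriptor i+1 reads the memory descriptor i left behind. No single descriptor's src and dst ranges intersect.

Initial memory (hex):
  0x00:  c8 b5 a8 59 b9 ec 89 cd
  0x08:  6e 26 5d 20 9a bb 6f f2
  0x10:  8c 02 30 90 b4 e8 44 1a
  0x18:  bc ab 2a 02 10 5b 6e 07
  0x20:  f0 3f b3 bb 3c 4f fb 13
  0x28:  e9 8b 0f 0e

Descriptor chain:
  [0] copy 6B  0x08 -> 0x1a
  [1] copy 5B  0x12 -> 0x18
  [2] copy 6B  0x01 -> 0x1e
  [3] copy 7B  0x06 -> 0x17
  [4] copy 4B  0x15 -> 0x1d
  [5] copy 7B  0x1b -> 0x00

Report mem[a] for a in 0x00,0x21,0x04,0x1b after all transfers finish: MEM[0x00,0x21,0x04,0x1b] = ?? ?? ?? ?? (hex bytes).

#0 dst[0x1a+6] := {0x6e,0x26,0x5d,0x20,0x9a,0xbb}
#1 dst[0x18+5] := {0x30,0x90,0xb4,0xe8,0x44}
#2 dst[0x1e+6] := {0xb5,0xa8,0x59,0xb9,0xec,0x89}
#3 dst[0x17+7] := {0x89,0xcd,0x6e,0x26,0x5d,0x20,0x9a}
#4 dst[0x1d+4] := {0xe8,0x44,0x89,0xcd}
#5 dst[0x00+7] := {0x5d,0x20,0xe8,0x44,0x89,0xcd,0xb9}
query mem[0x00]=0x5d, mem[0x21]=0xb9, mem[0x04]=0x89, mem[0x1b]=0x5d

MEM[0x00,0x21,0x04,0x1b] = 5d b9 89 5d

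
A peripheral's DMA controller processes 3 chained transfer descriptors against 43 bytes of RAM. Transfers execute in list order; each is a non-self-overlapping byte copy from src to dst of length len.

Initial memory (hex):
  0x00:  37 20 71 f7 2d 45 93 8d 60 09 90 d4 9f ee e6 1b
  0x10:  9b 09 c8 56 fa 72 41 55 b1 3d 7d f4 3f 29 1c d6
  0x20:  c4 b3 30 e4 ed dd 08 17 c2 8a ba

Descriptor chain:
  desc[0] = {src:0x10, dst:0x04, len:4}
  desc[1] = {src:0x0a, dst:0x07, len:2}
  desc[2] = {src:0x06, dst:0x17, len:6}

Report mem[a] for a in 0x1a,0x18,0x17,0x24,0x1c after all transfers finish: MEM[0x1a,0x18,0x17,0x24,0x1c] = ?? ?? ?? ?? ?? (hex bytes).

[0] 0x10->0x04 len=4 : 9b 09 c8 56
[1] 0x0a->0x07 len=2 : 90 d4
[2] 0x06->0x17 len=6 : c8 90 d4 09 90 d4
query mem[0x1a]=0x09, mem[0x18]=0x90, mem[0x17]=0xc8, mem[0x24]=0xed, mem[0x1c]=0xd4

MEM[0x1a,0x18,0x17,0x24,0x1c] = 09 90 c8 ed d4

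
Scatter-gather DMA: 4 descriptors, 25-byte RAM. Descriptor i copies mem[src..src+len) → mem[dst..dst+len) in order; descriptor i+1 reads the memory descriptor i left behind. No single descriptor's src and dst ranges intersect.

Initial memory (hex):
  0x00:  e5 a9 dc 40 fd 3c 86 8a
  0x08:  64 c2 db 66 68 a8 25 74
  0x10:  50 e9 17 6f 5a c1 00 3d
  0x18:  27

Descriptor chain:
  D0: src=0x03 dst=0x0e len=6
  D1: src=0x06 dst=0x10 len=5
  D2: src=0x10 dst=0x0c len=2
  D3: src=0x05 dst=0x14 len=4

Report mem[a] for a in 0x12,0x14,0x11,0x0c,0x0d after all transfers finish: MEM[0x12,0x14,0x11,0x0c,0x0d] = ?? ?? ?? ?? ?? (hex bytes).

[0] 0x03->0x0e len=6 : 40 fd 3c 86 8a 64
[1] 0x06->0x10 len=5 : 86 8a 64 c2 db
[2] 0x10->0x0c len=2 : 86 8a
[3] 0x05->0x14 len=4 : 3c 86 8a 64
query mem[0x12]=0x64, mem[0x14]=0x3c, mem[0x11]=0x8a, mem[0x0c]=0x86, mem[0x0d]=0x8a

MEM[0x12,0x14,0x11,0x0c,0x0d] = 64 3c 8a 86 8a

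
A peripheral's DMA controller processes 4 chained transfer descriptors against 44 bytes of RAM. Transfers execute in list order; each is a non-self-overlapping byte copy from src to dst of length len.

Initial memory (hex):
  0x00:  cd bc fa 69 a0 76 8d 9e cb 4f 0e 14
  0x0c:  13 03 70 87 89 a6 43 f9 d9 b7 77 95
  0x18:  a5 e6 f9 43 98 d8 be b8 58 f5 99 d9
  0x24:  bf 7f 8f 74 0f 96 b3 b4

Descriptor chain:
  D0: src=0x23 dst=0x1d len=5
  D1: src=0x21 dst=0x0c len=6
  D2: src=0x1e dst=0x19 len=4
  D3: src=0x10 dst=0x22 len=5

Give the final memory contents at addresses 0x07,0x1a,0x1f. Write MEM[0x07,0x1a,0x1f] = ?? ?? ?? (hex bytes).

MEM[0x07,0x1a,0x1f] = 9e 7f 7f

D0: mem[0x1d..0x21] <- [d9 bf 7f 8f 74]
D1: mem[0x0c..0x11] <- [74 99 d9 bf 7f 8f]
D2: mem[0x19..0x1c] <- [bf 7f 8f 74]
D3: mem[0x22..0x26] <- [7f 8f 43 f9 d9]
query mem[0x07]=0x9e, mem[0x1a]=0x7f, mem[0x1f]=0x7f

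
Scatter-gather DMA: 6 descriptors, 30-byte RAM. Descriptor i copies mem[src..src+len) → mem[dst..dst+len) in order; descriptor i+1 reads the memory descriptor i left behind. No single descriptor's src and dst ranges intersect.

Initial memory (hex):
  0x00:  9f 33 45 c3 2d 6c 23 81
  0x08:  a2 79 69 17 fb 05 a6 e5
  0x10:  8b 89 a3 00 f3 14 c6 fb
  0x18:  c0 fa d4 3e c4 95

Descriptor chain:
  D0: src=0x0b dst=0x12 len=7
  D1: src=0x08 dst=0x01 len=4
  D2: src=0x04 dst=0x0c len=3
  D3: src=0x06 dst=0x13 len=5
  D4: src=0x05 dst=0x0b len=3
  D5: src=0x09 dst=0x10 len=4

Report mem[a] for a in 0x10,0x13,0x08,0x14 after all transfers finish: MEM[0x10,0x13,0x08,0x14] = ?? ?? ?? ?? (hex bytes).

MEM[0x10,0x13,0x08,0x14] = 79 23 a2 81

[0] 0x0b->0x12 len=7 : 17 fb 05 a6 e5 8b 89
[1] 0x08->0x01 len=4 : a2 79 69 17
[2] 0x04->0x0c len=3 : 17 6c 23
[3] 0x06->0x13 len=5 : 23 81 a2 79 69
[4] 0x05->0x0b len=3 : 6c 23 81
[5] 0x09->0x10 len=4 : 79 69 6c 23
query mem[0x10]=0x79, mem[0x13]=0x23, mem[0x08]=0xa2, mem[0x14]=0x81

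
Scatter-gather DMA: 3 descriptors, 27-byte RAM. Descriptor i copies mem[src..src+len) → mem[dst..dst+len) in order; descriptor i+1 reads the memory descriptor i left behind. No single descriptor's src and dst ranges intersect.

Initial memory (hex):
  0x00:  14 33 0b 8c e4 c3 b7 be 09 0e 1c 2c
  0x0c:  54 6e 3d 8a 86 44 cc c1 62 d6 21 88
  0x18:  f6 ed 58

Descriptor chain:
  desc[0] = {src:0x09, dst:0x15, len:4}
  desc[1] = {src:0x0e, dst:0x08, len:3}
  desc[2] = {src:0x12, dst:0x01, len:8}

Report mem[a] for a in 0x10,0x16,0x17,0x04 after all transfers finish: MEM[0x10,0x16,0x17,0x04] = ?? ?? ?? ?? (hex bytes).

#0 dst[0x15+4] := {0x0e,0x1c,0x2c,0x54}
#1 dst[0x08+3] := {0x3d,0x8a,0x86}
#2 dst[0x01+8] := {0xcc,0xc1,0x62,0x0e,0x1c,0x2c,0x54,0xed}
query mem[0x10]=0x86, mem[0x16]=0x1c, mem[0x17]=0x2c, mem[0x04]=0x0e

MEM[0x10,0x16,0x17,0x04] = 86 1c 2c 0e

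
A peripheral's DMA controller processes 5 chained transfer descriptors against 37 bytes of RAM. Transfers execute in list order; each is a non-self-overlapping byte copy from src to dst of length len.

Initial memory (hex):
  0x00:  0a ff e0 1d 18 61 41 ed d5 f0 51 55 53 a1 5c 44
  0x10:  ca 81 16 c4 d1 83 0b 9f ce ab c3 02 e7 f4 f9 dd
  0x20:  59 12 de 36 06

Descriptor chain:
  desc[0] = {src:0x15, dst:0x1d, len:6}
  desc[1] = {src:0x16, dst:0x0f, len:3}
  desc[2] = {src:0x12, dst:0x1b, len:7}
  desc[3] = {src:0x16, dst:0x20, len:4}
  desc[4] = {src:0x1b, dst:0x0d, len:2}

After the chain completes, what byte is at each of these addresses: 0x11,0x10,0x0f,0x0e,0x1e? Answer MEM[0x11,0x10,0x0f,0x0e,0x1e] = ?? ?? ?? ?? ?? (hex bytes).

MEM[0x11,0x10,0x0f,0x0e,0x1e] = ce 9f 0b c4 83

[0] 0x15->0x1d len=6 : 83 0b 9f ce ab c3
[1] 0x16->0x0f len=3 : 0b 9f ce
[2] 0x12->0x1b len=7 : 16 c4 d1 83 0b 9f ce
[3] 0x16->0x20 len=4 : 0b 9f ce ab
[4] 0x1b->0x0d len=2 : 16 c4
query mem[0x11]=0xce, mem[0x10]=0x9f, mem[0x0f]=0x0b, mem[0x0e]=0xc4, mem[0x1e]=0x83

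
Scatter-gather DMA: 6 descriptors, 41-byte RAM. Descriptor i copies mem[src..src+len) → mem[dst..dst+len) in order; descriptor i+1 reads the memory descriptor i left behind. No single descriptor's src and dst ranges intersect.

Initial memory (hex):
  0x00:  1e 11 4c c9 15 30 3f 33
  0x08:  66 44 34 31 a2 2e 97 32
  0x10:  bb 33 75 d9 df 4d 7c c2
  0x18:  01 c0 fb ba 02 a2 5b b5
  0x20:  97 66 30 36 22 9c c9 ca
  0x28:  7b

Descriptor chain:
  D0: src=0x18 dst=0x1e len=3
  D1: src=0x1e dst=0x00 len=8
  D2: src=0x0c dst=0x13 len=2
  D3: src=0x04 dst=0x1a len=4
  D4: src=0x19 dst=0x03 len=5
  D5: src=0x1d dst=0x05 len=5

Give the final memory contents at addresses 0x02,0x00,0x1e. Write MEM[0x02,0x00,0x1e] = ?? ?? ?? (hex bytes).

  after D0: wrote 3B at 0x1e = 01c0fb
  after D1: wrote 8B at 0x00 = 01c0fb663036229c
  after D2: wrote 2B at 0x13 = a22e
  after D3: wrote 4B at 0x1a = 3036229c
  after D4: wrote 5B at 0x03 = c03036229c
  after D5: wrote 5B at 0x05 = 9c01c0fb66
query mem[0x02]=0xfb, mem[0x00]=0x01, mem[0x1e]=0x01

MEM[0x02,0x00,0x1e] = fb 01 01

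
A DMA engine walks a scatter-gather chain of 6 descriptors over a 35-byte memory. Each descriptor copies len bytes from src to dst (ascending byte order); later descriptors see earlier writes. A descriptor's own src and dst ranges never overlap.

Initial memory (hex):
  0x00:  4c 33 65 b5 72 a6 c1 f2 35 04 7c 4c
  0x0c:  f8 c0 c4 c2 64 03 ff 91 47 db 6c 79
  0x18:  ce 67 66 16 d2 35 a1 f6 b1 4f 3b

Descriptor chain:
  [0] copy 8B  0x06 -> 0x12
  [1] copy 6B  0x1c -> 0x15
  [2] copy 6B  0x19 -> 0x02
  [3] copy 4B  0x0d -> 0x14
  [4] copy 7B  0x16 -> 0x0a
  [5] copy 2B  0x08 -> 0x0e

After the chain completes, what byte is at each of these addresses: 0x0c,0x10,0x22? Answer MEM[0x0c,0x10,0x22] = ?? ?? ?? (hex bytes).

MEM[0x0c,0x10,0x22] = f6 d2 3b

[0] 0x06->0x12 len=8 : c1 f2 35 04 7c 4c f8 c0
[1] 0x1c->0x15 len=6 : d2 35 a1 f6 b1 4f
[2] 0x19->0x02 len=6 : b1 4f 16 d2 35 a1
[3] 0x0d->0x14 len=4 : c0 c4 c2 64
[4] 0x16->0x0a len=7 : c2 64 f6 b1 4f 16 d2
[5] 0x08->0x0e len=2 : 35 04
query mem[0x0c]=0xf6, mem[0x10]=0xd2, mem[0x22]=0x3b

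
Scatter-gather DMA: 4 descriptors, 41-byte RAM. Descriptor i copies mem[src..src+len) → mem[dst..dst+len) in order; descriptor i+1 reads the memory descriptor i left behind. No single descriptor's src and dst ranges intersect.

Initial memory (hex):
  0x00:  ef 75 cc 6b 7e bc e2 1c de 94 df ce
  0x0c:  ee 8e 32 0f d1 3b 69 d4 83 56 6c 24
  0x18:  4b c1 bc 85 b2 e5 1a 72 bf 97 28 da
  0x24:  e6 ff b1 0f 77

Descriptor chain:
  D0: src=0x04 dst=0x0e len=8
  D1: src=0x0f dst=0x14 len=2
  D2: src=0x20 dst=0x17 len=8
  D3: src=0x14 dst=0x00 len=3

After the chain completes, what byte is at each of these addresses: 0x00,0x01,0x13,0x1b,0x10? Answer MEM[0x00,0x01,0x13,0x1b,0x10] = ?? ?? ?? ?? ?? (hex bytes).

MEM[0x00,0x01,0x13,0x1b,0x10] = bc e2 94 e6 e2

D0: mem[0x0e..0x15] <- [7e bc e2 1c de 94 df ce]
D1: mem[0x14..0x15] <- [bc e2]
D2: mem[0x17..0x1e] <- [bf 97 28 da e6 ff b1 0f]
D3: mem[0x00..0x02] <- [bc e2 6c]
query mem[0x00]=0xbc, mem[0x01]=0xe2, mem[0x13]=0x94, mem[0x1b]=0xe6, mem[0x10]=0xe2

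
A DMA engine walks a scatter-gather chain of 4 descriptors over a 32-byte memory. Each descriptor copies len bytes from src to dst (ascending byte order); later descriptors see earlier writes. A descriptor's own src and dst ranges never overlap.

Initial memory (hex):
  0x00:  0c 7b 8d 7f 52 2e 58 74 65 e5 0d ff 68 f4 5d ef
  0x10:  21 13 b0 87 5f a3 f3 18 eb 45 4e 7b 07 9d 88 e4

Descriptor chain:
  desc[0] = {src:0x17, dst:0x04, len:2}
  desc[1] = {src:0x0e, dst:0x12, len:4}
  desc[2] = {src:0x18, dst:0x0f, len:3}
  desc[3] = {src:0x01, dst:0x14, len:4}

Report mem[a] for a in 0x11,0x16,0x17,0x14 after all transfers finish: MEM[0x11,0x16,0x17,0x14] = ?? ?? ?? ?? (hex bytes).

[0] 0x17->0x04 len=2 : 18 eb
[1] 0x0e->0x12 len=4 : 5d ef 21 13
[2] 0x18->0x0f len=3 : eb 45 4e
[3] 0x01->0x14 len=4 : 7b 8d 7f 18
query mem[0x11]=0x4e, mem[0x16]=0x7f, mem[0x17]=0x18, mem[0x14]=0x7b

MEM[0x11,0x16,0x17,0x14] = 4e 7f 18 7b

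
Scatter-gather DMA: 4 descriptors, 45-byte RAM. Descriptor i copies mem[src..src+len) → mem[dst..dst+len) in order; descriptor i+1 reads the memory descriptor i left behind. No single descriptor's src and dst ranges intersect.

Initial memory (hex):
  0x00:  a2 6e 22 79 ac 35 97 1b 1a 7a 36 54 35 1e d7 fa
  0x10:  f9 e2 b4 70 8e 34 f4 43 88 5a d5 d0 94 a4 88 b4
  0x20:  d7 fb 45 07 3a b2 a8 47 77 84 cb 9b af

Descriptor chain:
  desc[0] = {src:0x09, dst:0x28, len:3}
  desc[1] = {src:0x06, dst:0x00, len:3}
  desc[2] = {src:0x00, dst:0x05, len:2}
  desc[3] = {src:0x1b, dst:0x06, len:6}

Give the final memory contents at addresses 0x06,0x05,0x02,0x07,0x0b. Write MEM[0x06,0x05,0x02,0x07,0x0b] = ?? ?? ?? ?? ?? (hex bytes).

MEM[0x06,0x05,0x02,0x07,0x0b] = d0 97 1a 94 d7

  after D0: wrote 3B at 0x28 = 7a3654
  after D1: wrote 3B at 0x00 = 971b1a
  after D2: wrote 2B at 0x05 = 971b
  after D3: wrote 6B at 0x06 = d094a488b4d7
query mem[0x06]=0xd0, mem[0x05]=0x97, mem[0x02]=0x1a, mem[0x07]=0x94, mem[0x0b]=0xd7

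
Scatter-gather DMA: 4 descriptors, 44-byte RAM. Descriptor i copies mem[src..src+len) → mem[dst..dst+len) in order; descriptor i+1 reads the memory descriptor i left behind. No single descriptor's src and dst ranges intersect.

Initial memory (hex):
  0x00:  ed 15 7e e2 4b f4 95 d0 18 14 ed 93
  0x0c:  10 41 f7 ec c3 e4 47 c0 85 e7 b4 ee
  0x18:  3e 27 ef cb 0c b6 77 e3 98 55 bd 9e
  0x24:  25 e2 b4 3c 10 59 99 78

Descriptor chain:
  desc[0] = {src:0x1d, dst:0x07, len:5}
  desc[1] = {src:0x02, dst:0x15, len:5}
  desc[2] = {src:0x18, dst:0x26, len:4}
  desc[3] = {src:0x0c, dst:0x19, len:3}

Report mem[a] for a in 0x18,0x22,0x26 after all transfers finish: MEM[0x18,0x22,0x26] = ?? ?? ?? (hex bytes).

MEM[0x18,0x22,0x26] = f4 bd f4

#0 dst[0x07+5] := {0xb6,0x77,0xe3,0x98,0x55}
#1 dst[0x15+5] := {0x7e,0xe2,0x4b,0xf4,0x95}
#2 dst[0x26+4] := {0xf4,0x95,0xef,0xcb}
#3 dst[0x19+3] := {0x10,0x41,0xf7}
query mem[0x18]=0xf4, mem[0x22]=0xbd, mem[0x26]=0xf4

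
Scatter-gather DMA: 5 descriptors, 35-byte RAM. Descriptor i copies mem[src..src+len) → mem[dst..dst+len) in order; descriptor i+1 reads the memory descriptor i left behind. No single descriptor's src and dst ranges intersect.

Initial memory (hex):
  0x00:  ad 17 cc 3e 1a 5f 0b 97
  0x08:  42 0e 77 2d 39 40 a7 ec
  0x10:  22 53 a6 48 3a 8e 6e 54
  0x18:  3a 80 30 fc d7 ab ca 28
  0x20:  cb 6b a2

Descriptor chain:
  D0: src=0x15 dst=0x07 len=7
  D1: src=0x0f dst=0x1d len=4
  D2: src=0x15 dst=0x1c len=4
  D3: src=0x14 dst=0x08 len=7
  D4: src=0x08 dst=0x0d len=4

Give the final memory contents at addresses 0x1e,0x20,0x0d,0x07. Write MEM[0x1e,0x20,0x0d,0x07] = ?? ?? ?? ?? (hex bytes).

  after D0: wrote 7B at 0x07 = 8e6e543a8030fc
  after D1: wrote 4B at 0x1d = ec2253a6
  after D2: wrote 4B at 0x1c = 8e6e543a
  after D3: wrote 7B at 0x08 = 3a8e6e543a8030
  after D4: wrote 4B at 0x0d = 3a8e6e54
query mem[0x1e]=0x54, mem[0x20]=0xa6, mem[0x0d]=0x3a, mem[0x07]=0x8e

MEM[0x1e,0x20,0x0d,0x07] = 54 a6 3a 8e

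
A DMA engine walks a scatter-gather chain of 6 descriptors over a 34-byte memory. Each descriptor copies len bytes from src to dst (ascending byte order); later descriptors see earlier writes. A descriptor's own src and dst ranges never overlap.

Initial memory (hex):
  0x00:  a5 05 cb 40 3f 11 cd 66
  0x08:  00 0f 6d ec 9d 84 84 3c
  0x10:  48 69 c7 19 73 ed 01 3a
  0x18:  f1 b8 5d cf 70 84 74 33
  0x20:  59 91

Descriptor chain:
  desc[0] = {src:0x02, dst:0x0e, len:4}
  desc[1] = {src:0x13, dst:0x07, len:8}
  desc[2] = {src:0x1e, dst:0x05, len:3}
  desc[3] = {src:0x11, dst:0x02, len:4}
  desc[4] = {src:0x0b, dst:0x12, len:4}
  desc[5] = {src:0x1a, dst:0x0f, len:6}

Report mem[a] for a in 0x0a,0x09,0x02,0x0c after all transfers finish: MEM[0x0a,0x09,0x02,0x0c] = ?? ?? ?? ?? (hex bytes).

  after D0: wrote 4B at 0x0e = cb403f11
  after D1: wrote 8B at 0x07 = 1973ed013af1b85d
  after D2: wrote 3B at 0x05 = 743359
  after D3: wrote 4B at 0x02 = 11c71973
  after D4: wrote 4B at 0x12 = 3af1b85d
  after D5: wrote 6B at 0x0f = 5dcf70847433
query mem[0x0a]=0x01, mem[0x09]=0xed, mem[0x02]=0x11, mem[0x0c]=0xf1

MEM[0x0a,0x09,0x02,0x0c] = 01 ed 11 f1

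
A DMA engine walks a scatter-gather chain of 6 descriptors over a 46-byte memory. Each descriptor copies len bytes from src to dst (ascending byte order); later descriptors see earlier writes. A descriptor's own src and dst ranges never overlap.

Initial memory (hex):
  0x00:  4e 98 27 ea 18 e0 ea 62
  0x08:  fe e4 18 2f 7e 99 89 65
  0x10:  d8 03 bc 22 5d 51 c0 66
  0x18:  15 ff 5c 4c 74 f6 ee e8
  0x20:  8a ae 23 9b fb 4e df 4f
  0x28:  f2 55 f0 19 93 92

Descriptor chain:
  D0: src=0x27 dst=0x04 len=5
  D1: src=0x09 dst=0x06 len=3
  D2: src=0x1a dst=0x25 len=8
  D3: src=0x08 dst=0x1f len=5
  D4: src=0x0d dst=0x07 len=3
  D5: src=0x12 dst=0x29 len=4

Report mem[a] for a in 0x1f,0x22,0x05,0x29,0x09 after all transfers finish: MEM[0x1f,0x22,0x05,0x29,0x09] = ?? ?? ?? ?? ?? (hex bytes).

  after D0: wrote 5B at 0x04 = 4ff255f019
  after D1: wrote 3B at 0x06 = e4182f
  after D2: wrote 8B at 0x25 = 5c4c74f6eee88aae
  after D3: wrote 5B at 0x1f = 2fe4182f7e
  after D4: wrote 3B at 0x07 = 998965
  after D5: wrote 4B at 0x29 = bc225d51
query mem[0x1f]=0x2f, mem[0x22]=0x2f, mem[0x05]=0xf2, mem[0x29]=0xbc, mem[0x09]=0x65

MEM[0x1f,0x22,0x05,0x29,0x09] = 2f 2f f2 bc 65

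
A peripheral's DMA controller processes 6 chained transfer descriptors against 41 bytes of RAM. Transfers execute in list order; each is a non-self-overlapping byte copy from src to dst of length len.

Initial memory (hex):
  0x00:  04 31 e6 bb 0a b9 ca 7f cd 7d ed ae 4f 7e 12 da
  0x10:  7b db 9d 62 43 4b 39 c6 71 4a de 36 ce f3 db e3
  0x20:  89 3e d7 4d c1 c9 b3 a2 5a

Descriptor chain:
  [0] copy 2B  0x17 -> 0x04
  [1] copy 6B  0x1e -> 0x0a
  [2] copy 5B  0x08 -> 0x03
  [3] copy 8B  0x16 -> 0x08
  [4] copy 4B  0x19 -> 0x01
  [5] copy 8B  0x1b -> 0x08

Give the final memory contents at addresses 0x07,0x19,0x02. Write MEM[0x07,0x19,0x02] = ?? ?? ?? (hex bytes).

D0: mem[0x04..0x05] <- [c6 71]
D1: mem[0x0a..0x0f] <- [db e3 89 3e d7 4d]
D2: mem[0x03..0x07] <- [cd 7d db e3 89]
D3: mem[0x08..0x0f] <- [39 c6 71 4a de 36 ce f3]
D4: mem[0x01..0x04] <- [4a de 36 ce]
D5: mem[0x08..0x0f] <- [36 ce f3 db e3 89 3e d7]
query mem[0x07]=0x89, mem[0x19]=0x4a, mem[0x02]=0xde

MEM[0x07,0x19,0x02] = 89 4a de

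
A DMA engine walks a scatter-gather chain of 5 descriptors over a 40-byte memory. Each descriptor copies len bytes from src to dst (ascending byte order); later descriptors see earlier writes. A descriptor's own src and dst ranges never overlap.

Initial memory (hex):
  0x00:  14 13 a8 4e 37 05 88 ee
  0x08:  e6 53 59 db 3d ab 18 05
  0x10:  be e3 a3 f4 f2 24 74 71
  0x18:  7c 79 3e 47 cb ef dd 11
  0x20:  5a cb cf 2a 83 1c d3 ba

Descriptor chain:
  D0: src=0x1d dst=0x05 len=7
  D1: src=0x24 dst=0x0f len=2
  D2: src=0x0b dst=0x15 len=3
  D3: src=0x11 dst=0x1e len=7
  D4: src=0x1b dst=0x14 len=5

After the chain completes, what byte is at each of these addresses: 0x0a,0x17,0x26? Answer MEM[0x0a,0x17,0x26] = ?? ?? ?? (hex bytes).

MEM[0x0a,0x17,0x26] = cf e3 d3

  after D0: wrote 7B at 0x05 = efdd115acbcf2a
  after D1: wrote 2B at 0x0f = 831c
  after D2: wrote 3B at 0x15 = 2a3dab
  after D3: wrote 7B at 0x1e = e3a3f4f22a3dab
  after D4: wrote 5B at 0x14 = 47cbefe3a3
query mem[0x0a]=0xcf, mem[0x17]=0xe3, mem[0x26]=0xd3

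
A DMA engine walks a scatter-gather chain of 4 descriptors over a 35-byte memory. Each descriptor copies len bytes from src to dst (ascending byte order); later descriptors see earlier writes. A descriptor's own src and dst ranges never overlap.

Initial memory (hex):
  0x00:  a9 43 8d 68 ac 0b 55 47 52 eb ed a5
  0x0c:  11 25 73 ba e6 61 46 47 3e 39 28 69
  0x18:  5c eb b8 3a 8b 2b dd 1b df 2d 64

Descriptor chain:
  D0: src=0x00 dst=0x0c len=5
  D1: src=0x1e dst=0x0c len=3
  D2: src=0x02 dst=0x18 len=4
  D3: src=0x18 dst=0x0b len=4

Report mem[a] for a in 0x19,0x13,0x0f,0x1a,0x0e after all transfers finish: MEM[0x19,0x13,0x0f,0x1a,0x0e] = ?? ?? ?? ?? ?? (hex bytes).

MEM[0x19,0x13,0x0f,0x1a,0x0e] = 68 47 68 ac 0b

#0 dst[0x0c+5] := {0xa9,0x43,0x8d,0x68,0xac}
#1 dst[0x0c+3] := {0xdd,0x1b,0xdf}
#2 dst[0x18+4] := {0x8d,0x68,0xac,0x0b}
#3 dst[0x0b+4] := {0x8d,0x68,0xac,0x0b}
query mem[0x19]=0x68, mem[0x13]=0x47, mem[0x0f]=0x68, mem[0x1a]=0xac, mem[0x0e]=0x0b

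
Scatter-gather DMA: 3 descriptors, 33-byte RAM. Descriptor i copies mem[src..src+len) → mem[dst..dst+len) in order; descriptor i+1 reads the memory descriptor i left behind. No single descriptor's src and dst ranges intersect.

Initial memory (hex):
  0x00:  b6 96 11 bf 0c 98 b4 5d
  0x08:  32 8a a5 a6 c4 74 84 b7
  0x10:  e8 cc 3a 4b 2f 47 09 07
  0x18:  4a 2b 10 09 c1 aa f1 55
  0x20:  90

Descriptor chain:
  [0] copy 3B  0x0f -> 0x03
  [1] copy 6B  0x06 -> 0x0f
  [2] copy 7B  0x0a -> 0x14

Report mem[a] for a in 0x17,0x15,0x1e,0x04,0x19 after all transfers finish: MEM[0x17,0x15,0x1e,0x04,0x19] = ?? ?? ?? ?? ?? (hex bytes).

D0: mem[0x03..0x05] <- [b7 e8 cc]
D1: mem[0x0f..0x14] <- [b4 5d 32 8a a5 a6]
D2: mem[0x14..0x1a] <- [a5 a6 c4 74 84 b4 5d]
query mem[0x17]=0x74, mem[0x15]=0xa6, mem[0x1e]=0xf1, mem[0x04]=0xe8, mem[0x19]=0xb4

MEM[0x17,0x15,0x1e,0x04,0x19] = 74 a6 f1 e8 b4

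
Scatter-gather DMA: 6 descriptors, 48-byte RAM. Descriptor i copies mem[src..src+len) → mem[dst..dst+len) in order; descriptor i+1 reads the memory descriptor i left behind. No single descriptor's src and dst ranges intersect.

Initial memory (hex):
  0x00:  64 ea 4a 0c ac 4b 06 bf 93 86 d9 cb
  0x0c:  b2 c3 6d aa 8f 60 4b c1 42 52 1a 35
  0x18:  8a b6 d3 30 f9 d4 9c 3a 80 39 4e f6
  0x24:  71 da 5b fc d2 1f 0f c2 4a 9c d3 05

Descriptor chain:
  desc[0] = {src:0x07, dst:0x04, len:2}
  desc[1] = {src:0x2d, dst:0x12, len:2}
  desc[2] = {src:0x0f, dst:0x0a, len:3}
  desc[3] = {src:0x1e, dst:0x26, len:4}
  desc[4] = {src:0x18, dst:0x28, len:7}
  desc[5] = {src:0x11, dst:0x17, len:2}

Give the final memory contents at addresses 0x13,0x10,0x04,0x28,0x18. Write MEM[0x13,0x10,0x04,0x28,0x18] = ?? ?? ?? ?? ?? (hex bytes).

D0: mem[0x04..0x05] <- [bf 93]
D1: mem[0x12..0x13] <- [9c d3]
D2: mem[0x0a..0x0c] <- [aa 8f 60]
D3: mem[0x26..0x29] <- [9c 3a 80 39]
D4: mem[0x28..0x2e] <- [8a b6 d3 30 f9 d4 9c]
D5: mem[0x17..0x18] <- [60 9c]
query mem[0x13]=0xd3, mem[0x10]=0x8f, mem[0x04]=0xbf, mem[0x28]=0x8a, mem[0x18]=0x9c

MEM[0x13,0x10,0x04,0x28,0x18] = d3 8f bf 8a 9c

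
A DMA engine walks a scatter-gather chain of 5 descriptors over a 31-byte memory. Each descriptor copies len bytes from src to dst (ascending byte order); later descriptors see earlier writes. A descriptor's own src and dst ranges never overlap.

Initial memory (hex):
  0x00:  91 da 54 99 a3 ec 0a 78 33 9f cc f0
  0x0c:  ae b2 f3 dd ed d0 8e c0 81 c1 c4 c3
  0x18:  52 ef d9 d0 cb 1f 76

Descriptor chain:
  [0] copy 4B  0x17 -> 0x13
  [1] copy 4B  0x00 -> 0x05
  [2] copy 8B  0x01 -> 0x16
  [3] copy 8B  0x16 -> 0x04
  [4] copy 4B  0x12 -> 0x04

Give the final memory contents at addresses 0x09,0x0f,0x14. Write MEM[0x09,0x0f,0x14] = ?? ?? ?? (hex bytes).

MEM[0x09,0x0f,0x14] = da dd 52

D0: mem[0x13..0x16] <- [c3 52 ef d9]
D1: mem[0x05..0x08] <- [91 da 54 99]
D2: mem[0x16..0x1d] <- [da 54 99 a3 91 da 54 99]
D3: mem[0x04..0x0b] <- [da 54 99 a3 91 da 54 99]
D4: mem[0x04..0x07] <- [8e c3 52 ef]
query mem[0x09]=0xda, mem[0x0f]=0xdd, mem[0x14]=0x52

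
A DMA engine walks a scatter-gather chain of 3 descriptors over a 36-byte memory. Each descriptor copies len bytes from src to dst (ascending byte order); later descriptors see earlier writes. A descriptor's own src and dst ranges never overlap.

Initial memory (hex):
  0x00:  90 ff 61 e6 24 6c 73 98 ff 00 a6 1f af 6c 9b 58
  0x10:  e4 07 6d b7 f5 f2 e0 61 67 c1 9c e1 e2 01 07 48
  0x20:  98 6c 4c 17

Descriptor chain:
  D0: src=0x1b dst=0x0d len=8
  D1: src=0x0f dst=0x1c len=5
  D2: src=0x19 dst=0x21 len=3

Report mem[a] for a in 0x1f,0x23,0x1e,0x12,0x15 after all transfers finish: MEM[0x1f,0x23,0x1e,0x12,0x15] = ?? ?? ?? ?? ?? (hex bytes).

MEM[0x1f,0x23,0x1e,0x12,0x15] = 98 e1 48 98 f2

#0 dst[0x0d+8] := {0xe1,0xe2,0x01,0x07,0x48,0x98,0x6c,0x4c}
#1 dst[0x1c+5] := {0x01,0x07,0x48,0x98,0x6c}
#2 dst[0x21+3] := {0xc1,0x9c,0xe1}
query mem[0x1f]=0x98, mem[0x23]=0xe1, mem[0x1e]=0x48, mem[0x12]=0x98, mem[0x15]=0xf2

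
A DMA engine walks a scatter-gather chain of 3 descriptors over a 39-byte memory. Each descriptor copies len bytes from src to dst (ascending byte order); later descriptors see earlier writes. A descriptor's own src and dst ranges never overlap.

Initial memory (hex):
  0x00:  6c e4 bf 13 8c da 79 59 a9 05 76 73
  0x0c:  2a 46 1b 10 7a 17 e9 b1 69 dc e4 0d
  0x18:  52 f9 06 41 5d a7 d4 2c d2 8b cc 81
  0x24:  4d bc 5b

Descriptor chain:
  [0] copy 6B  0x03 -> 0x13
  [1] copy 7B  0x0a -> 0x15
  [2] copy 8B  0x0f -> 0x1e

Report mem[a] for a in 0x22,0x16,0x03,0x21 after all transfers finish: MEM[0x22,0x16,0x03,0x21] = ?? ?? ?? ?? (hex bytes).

MEM[0x22,0x16,0x03,0x21] = 13 73 13 e9

#0 dst[0x13+6] := {0x13,0x8c,0xda,0x79,0x59,0xa9}
#1 dst[0x15+7] := {0x76,0x73,0x2a,0x46,0x1b,0x10,0x7a}
#2 dst[0x1e+8] := {0x10,0x7a,0x17,0xe9,0x13,0x8c,0x76,0x73}
query mem[0x22]=0x13, mem[0x16]=0x73, mem[0x03]=0x13, mem[0x21]=0xe9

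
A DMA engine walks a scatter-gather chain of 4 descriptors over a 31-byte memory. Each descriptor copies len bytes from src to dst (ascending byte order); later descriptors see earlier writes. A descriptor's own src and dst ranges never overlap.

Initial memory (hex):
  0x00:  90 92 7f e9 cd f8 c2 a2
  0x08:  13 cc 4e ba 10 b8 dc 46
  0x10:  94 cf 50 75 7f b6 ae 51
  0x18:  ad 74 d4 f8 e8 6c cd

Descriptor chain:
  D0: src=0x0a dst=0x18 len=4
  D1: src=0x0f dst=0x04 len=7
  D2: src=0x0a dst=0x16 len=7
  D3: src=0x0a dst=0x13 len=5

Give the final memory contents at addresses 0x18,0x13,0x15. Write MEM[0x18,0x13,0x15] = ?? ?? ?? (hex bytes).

D0: mem[0x18..0x1b] <- [4e ba 10 b8]
D1: mem[0x04..0x0a] <- [46 94 cf 50 75 7f b6]
D2: mem[0x16..0x1c] <- [b6 ba 10 b8 dc 46 94]
D3: mem[0x13..0x17] <- [b6 ba 10 b8 dc]
query mem[0x18]=0x10, mem[0x13]=0xb6, mem[0x15]=0x10

MEM[0x18,0x13,0x15] = 10 b6 10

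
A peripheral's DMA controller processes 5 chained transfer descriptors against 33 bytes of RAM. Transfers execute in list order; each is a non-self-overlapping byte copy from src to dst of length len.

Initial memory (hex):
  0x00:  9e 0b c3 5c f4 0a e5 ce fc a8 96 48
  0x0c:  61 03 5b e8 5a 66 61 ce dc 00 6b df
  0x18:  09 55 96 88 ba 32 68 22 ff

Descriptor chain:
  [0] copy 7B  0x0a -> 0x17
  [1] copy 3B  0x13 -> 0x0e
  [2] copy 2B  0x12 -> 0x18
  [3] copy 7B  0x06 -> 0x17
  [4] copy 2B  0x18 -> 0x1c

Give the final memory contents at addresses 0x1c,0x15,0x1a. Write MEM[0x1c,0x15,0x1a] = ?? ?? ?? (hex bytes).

D0: mem[0x17..0x1d] <- [96 48 61 03 5b e8 5a]
D1: mem[0x0e..0x10] <- [ce dc 00]
D2: mem[0x18..0x19] <- [61 ce]
D3: mem[0x17..0x1d] <- [e5 ce fc a8 96 48 61]
D4: mem[0x1c..0x1d] <- [ce fc]
query mem[0x1c]=0xce, mem[0x15]=0x00, mem[0x1a]=0xa8

MEM[0x1c,0x15,0x1a] = ce 00 a8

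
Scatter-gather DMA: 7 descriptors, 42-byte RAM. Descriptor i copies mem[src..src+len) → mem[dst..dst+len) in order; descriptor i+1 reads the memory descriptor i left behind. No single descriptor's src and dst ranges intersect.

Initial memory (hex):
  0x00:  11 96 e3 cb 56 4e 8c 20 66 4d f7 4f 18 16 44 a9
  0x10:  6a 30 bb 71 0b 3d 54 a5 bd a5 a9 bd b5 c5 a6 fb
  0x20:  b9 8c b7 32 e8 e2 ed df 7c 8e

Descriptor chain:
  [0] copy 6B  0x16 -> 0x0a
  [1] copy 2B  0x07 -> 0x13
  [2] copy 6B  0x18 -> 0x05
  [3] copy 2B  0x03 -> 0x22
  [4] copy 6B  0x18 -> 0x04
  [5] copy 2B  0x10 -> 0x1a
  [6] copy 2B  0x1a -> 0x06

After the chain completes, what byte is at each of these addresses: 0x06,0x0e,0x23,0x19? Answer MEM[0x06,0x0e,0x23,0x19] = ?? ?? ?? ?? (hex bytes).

MEM[0x06,0x0e,0x23,0x19] = 6a a9 56 a5

#0 dst[0x0a+6] := {0x54,0xa5,0xbd,0xa5,0xa9,0xbd}
#1 dst[0x13+2] := {0x20,0x66}
#2 dst[0x05+6] := {0xbd,0xa5,0xa9,0xbd,0xb5,0xc5}
#3 dst[0x22+2] := {0xcb,0x56}
#4 dst[0x04+6] := {0xbd,0xa5,0xa9,0xbd,0xb5,0xc5}
#5 dst[0x1a+2] := {0x6a,0x30}
#6 dst[0x06+2] := {0x6a,0x30}
query mem[0x06]=0x6a, mem[0x0e]=0xa9, mem[0x23]=0x56, mem[0x19]=0xa5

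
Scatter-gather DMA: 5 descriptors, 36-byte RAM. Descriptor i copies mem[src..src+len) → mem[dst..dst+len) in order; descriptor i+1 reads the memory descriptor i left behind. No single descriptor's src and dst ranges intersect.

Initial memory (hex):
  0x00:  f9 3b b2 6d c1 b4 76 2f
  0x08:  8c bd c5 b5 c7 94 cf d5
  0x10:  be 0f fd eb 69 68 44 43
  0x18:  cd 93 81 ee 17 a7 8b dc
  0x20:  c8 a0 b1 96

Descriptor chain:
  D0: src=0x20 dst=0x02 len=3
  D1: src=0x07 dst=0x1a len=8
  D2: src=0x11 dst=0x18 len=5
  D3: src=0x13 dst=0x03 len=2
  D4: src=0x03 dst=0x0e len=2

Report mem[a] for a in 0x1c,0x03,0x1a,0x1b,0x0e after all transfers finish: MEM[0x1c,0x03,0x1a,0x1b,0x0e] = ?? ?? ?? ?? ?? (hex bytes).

  after D0: wrote 3B at 0x02 = c8a0b1
  after D1: wrote 8B at 0x1a = 2f8cbdc5b5c794cf
  after D2: wrote 5B at 0x18 = 0ffdeb6968
  after D3: wrote 2B at 0x03 = eb69
  after D4: wrote 2B at 0x0e = eb69
query mem[0x1c]=0x68, mem[0x03]=0xeb, mem[0x1a]=0xeb, mem[0x1b]=0x69, mem[0x0e]=0xeb

MEM[0x1c,0x03,0x1a,0x1b,0x0e] = 68 eb eb 69 eb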